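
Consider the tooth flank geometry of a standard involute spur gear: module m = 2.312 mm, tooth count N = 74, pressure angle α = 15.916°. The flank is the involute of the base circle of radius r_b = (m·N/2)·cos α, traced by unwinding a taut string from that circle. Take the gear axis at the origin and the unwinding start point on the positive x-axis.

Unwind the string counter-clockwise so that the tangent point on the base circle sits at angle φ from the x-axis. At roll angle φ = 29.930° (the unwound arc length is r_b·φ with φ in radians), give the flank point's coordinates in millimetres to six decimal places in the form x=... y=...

x=92.734576 y=3.803179

pitch radius r_p = m·N/2 = 2.312·74/2 = 85.544000
base radius r_b = r_p·cos α = 85.544000·cos 15.916° = 82.264651
roll angle φ = 29.930° = 0.52237705 rad
x = r_b·(cos φ + φ·sin φ) = 82.264651·(0.86663562 + 0.52237705·0.49894158) = 92.734576
y = r_b·(sin φ − φ·cos φ) = 82.264651·(0.49894158 − 0.52237705·0.86663562) = 3.803179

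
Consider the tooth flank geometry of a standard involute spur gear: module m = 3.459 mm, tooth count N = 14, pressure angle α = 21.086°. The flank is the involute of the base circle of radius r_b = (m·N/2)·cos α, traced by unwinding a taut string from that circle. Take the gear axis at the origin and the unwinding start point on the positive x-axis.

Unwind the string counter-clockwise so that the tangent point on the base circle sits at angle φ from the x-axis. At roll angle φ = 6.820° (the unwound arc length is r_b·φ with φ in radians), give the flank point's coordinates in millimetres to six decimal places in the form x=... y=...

pitch radius r_p = m·N/2 = 3.459·14/2 = 24.213000
base radius r_b = r_p·cos α = 24.213000·cos 21.086° = 22.591733
roll angle φ = 6.820° = 0.11903145 rad
x = r_b·(cos φ + φ·sin φ) = 22.591733·(0.99292412 + 0.11903145·0.11875057) = 22.751212
y = r_b·(sin φ − φ·cos φ) = 22.591733·(0.11875057 − 0.11903145·0.99292412) = 0.012682

x=22.751212 y=0.012682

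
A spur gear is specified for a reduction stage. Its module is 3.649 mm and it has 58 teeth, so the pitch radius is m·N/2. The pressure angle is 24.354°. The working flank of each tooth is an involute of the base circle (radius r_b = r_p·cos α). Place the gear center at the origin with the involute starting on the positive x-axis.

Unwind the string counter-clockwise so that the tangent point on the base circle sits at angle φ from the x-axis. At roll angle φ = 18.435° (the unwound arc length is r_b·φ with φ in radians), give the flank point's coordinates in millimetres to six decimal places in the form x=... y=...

x=101.266204 y=1.059339

pitch radius r_p = m·N/2 = 3.649·58/2 = 105.821000
base radius r_b = r_p·cos α = 105.821000·cos 24.354° = 96.404521
roll angle φ = 18.435° = 0.32175145 rad
x = r_b·(cos φ + φ·sin φ) = 96.404521·(0.94868302 + 0.32175145·0.31622861) = 101.266204
y = r_b·(sin φ − φ·cos φ) = 96.404521·(0.31622861 − 0.32175145·0.94868302) = 1.059339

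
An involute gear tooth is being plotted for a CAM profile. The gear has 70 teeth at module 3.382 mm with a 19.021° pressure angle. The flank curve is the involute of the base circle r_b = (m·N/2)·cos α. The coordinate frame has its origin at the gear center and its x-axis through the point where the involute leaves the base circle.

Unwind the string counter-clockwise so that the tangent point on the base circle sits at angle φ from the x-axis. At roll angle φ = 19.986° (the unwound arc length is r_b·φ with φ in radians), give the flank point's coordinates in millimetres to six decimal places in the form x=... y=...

pitch radius r_p = m·N/2 = 3.382·70/2 = 118.370000
base radius r_b = r_p·cos α = 118.370000·cos 19.021° = 111.906902
roll angle φ = 19.986° = 0.34882150 rad
x = r_b·(cos φ + φ·sin φ) = 111.906902·(0.93977616 + 0.34882150·0.34179052) = 118.509414
y = r_b·(sin φ − φ·cos φ) = 111.906902·(0.34179052 − 0.34882150·0.93977616) = 1.564054

x=118.509414 y=1.564054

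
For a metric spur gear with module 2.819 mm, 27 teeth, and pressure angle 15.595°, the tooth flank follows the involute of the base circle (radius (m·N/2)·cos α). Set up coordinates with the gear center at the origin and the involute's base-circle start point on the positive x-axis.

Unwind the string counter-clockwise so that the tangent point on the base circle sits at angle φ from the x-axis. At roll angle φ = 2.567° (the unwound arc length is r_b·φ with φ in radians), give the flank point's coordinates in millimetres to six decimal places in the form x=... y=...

pitch radius r_p = m·N/2 = 2.819·27/2 = 38.056500
base radius r_b = r_p·cos α = 38.056500·cos 15.595° = 36.655489
roll angle φ = 2.567° = 0.04480260 rad
x = r_b·(cos φ + φ·sin φ) = 36.655489·(0.99899653 + 0.04480260·0.04478761) = 36.692260
y = r_b·(sin φ − φ·cos φ) = 36.655489·(0.04478761 − 0.04480260·0.99899653) = 0.001099

x=36.692260 y=0.001099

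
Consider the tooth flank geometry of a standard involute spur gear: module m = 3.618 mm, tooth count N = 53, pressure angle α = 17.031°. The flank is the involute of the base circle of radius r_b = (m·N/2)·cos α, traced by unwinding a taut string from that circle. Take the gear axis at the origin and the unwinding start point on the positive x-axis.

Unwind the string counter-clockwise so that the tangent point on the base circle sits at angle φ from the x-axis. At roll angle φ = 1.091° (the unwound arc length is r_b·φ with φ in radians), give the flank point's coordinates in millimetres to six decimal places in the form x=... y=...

x=91.689069 y=0.000211

pitch radius r_p = m·N/2 = 3.618·53/2 = 95.877000
base radius r_b = r_p·cos α = 95.877000·cos 17.031° = 91.672451
roll angle φ = 1.091° = 0.01904154 rad
x = r_b·(cos φ + φ·sin φ) = 91.672451·(0.99981872 + 0.01904154·0.01904039) = 91.689069
y = r_b·(sin φ − φ·cos φ) = 91.672451·(0.01904039 − 0.01904154·0.99981872) = 0.000211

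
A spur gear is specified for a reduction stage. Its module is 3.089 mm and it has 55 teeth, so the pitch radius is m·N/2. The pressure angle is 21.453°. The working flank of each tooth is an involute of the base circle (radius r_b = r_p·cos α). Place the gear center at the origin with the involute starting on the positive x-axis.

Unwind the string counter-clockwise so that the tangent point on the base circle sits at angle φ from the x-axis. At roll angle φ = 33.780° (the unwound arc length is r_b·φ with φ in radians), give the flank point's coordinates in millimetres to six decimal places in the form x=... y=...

x=91.631777 y=5.215391

pitch radius r_p = m·N/2 = 3.089·55/2 = 84.947500
base radius r_b = r_p·cos α = 84.947500·cos 21.453° = 79.062159
roll angle φ = 33.780° = 0.58957222 rad
x = r_b·(cos φ + φ·sin φ) = 79.062159·(0.83117860 + 0.58957222·0.55600551) = 91.631777
y = r_b·(sin φ − φ·cos φ) = 79.062159·(0.55600551 − 0.58957222·0.83117860) = 5.215391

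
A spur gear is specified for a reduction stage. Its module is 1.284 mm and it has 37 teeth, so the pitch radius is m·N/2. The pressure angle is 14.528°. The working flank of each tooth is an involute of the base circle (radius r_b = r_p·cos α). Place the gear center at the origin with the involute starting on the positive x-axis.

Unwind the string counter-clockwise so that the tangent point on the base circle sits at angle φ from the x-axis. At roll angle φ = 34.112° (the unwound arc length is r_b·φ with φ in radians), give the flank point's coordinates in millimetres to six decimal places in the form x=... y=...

x=26.715709 y=1.560928

pitch radius r_p = m·N/2 = 1.284·37/2 = 23.754000
base radius r_b = r_p·cos α = 23.754000·cos 14.528° = 22.994470
roll angle φ = 34.112° = 0.59536671 rad
x = r_b·(cos φ + φ·sin φ) = 22.994470·(0.82794290 + 0.59536671·0.56081241) = 26.715709
y = r_b·(sin φ − φ·cos φ) = 22.994470·(0.56081241 − 0.59536671·0.82794290) = 1.560928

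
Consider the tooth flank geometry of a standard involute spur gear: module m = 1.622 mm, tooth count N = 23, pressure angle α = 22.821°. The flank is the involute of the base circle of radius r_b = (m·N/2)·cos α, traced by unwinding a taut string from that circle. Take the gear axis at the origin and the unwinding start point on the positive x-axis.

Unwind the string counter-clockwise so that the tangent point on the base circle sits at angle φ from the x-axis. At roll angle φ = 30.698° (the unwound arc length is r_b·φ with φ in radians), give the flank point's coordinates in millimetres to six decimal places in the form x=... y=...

x=19.486276 y=0.856388

pitch radius r_p = m·N/2 = 1.622·23/2 = 18.653000
base radius r_b = r_p·cos α = 18.653000·cos 22.821° = 17.192863
roll angle φ = 30.698° = 0.53578117 rad
x = r_b·(cos φ + φ·sin φ) = 17.192863·(0.85987009 + 0.53578117·0.51051290) = 19.486276
y = r_b·(sin φ − φ·cos φ) = 17.192863·(0.51051290 − 0.53578117·0.85987009) = 0.856388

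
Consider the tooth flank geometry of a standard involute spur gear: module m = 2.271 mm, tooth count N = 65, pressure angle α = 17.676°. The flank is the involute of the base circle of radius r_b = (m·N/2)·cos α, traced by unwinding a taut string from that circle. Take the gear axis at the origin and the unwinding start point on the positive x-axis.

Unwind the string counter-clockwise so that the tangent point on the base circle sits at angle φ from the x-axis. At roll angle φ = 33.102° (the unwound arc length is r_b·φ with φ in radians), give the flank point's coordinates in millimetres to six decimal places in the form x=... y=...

pitch radius r_p = m·N/2 = 2.271·65/2 = 73.807500
base radius r_b = r_p·cos α = 73.807500·cos 17.676° = 70.322956
roll angle φ = 33.102° = 0.57773889 rad
x = r_b·(cos φ + φ·sin φ) = 70.322956·(0.83769965 + 0.57773889·0.54613120) = 81.097901
y = r_b·(sin φ − φ·cos φ) = 70.322956·(0.54613120 − 0.57773889·0.83769965) = 4.371242

x=81.097901 y=4.371242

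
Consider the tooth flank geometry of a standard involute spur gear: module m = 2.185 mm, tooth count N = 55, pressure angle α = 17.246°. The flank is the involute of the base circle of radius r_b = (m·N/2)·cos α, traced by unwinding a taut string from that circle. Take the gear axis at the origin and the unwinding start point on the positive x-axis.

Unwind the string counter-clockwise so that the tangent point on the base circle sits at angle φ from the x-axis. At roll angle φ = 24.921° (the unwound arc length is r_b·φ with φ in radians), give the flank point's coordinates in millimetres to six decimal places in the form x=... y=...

x=62.560227 y=1.544453

pitch radius r_p = m·N/2 = 2.185·55/2 = 60.087500
base radius r_b = r_p·cos α = 60.087500·cos 17.246° = 57.386005
roll angle φ = 24.921° = 0.43495350 rad
x = r_b·(cos φ + φ·sin φ) = 57.386005·(0.90688964 + 0.43495350·0.42136823) = 62.560227
y = r_b·(sin φ − φ·cos φ) = 57.386005·(0.42136823 − 0.43495350·0.90688964) = 1.544453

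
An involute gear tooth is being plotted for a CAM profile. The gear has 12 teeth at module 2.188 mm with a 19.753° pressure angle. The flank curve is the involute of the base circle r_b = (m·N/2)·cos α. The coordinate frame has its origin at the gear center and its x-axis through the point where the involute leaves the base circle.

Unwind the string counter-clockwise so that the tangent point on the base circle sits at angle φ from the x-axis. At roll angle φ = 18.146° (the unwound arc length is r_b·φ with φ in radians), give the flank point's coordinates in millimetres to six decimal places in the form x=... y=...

x=12.959726 y=0.129525

pitch radius r_p = m·N/2 = 2.188·12/2 = 13.128000
base radius r_b = r_p·cos α = 13.128000·cos 19.753° = 12.355526
roll angle φ = 18.146° = 0.31670745 rad
x = r_b·(cos φ + φ·sin φ) = 12.355526·(0.95026600 + 0.31670745·0.31143945) = 12.959726
y = r_b·(sin φ − φ·cos φ) = 12.355526·(0.31143945 − 0.31670745·0.95026600) = 0.129525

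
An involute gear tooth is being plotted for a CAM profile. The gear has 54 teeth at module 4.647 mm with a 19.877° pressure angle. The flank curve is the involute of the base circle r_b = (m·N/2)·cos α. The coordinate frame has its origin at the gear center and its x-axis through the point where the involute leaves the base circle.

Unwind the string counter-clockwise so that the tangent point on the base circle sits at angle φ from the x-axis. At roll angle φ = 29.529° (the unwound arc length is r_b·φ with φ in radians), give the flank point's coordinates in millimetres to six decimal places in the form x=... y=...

pitch radius r_p = m·N/2 = 4.647·54/2 = 125.469000
base radius r_b = r_p·cos α = 125.469000·cos 19.877° = 117.994145
roll angle φ = 29.529° = 0.51537827 rad
x = r_b·(cos φ + φ·sin φ) = 117.994145·(0.87010635 + 0.51537827·0.49286402) = 132.639314
y = r_b·(sin φ − φ·cos φ) = 117.994145·(0.49286402 − 0.51537827·0.87010635) = 5.242494

x=132.639314 y=5.242494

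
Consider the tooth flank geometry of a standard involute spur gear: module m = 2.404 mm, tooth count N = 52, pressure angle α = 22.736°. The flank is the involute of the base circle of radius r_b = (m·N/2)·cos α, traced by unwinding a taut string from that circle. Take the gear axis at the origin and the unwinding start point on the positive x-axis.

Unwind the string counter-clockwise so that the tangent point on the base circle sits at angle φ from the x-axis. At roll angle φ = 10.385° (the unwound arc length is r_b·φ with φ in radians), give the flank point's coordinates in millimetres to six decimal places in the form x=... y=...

x=58.586316 y=0.114046

pitch radius r_p = m·N/2 = 2.404·52/2 = 62.504000
base radius r_b = r_p·cos α = 62.504000·cos 22.736° = 57.647154
roll angle φ = 10.385° = 0.18125244 rad
x = r_b·(cos φ + φ·sin φ) = 57.647154·(0.98361870 + 0.18125244·0.18026164) = 58.586316
y = r_b·(sin φ − φ·cos φ) = 57.647154·(0.18026164 − 0.18125244·0.98361870) = 0.114046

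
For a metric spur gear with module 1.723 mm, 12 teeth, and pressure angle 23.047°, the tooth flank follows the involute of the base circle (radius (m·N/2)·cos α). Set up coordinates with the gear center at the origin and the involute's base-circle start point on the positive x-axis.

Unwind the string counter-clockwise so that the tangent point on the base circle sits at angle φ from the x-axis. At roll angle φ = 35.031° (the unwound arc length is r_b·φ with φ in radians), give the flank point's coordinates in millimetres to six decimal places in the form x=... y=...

pitch radius r_p = m·N/2 = 1.723·12/2 = 10.338000
base radius r_b = r_p·cos α = 10.338000·cos 23.047° = 9.512862
roll angle φ = 35.031° = 0.61140629 rad
x = r_b·(cos φ + φ·sin φ) = 9.512862·(0.81884159 + 0.61140629·0.57401956) = 11.128154
y = r_b·(sin φ − φ·cos φ) = 9.512862·(0.57401956 − 0.61140629·0.81884159) = 0.698003

x=11.128154 y=0.698003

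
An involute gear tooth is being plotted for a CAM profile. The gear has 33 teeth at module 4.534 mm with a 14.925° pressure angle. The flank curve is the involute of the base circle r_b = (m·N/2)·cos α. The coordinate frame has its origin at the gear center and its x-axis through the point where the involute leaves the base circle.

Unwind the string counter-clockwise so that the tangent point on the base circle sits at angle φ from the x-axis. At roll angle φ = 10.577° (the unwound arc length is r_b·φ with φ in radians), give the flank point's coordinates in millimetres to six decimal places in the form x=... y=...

pitch radius r_p = m·N/2 = 4.534·33/2 = 74.811000
base radius r_b = r_p·cos α = 74.811000·cos 14.925° = 72.287161
roll angle φ = 10.577° = 0.18460347 rad
x = r_b·(cos φ + φ·sin φ) = 72.287161·(0.98300911 + 0.18460347·0.18355676) = 73.508404
y = r_b·(sin φ − φ·cos φ) = 72.287161·(0.18355676 − 0.18460347·0.98300911) = 0.151070

x=73.508404 y=0.151070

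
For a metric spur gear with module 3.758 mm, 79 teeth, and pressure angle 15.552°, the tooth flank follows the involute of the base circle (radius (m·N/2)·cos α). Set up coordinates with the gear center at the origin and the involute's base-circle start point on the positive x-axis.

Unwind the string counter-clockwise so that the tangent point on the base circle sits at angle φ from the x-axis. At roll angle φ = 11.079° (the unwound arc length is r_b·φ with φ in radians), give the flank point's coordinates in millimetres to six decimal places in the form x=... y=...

x=145.654771 y=0.343354

pitch radius r_p = m·N/2 = 3.758·79/2 = 148.441000
base radius r_b = r_p·cos α = 148.441000·cos 15.552° = 143.006207
roll angle φ = 11.079° = 0.19336503 rad
x = r_b·(cos φ + φ·sin φ) = 143.006207·(0.98136316 + 0.19336503·0.19216229) = 145.654771
y = r_b·(sin φ − φ·cos φ) = 143.006207·(0.19216229 − 0.19336503·0.98136316) = 0.343354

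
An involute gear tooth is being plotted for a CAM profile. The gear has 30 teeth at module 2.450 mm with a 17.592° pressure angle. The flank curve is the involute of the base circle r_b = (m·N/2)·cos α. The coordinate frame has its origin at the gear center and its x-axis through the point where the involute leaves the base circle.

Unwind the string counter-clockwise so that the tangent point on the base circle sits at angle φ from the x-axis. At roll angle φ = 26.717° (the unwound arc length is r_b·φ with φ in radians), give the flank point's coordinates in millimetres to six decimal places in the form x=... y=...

x=38.635291 y=1.158398

pitch radius r_p = m·N/2 = 2.450·30/2 = 36.750000
base radius r_b = r_p·cos α = 36.750000·cos 17.592° = 35.031308
roll angle φ = 26.717° = 0.46629962 rad
x = r_b·(cos φ + φ·sin φ) = 35.031308·(0.89323803 + 0.46629962·0.44958405) = 38.635291
y = r_b·(sin φ − φ·cos φ) = 35.031308·(0.44958405 − 0.46629962·0.89323803) = 1.158398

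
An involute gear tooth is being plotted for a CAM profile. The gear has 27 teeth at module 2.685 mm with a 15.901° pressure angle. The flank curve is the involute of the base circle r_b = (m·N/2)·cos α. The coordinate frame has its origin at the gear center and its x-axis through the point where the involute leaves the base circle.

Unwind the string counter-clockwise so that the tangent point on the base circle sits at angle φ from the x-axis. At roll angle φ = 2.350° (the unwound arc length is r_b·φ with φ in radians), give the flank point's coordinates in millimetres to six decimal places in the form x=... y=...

pitch radius r_p = m·N/2 = 2.685·27/2 = 36.247500
base radius r_b = r_p·cos α = 36.247500·cos 15.901° = 34.860545
roll angle φ = 2.350° = 0.04101524 rad
x = r_b·(cos φ + φ·sin φ) = 34.860545·(0.99915899 + 0.04101524·0.04100374) = 34.889855
y = r_b·(sin φ − φ·cos φ) = 34.860545·(0.04100374 − 0.04101524·0.99915899) = 0.000802

x=34.889855 y=0.000802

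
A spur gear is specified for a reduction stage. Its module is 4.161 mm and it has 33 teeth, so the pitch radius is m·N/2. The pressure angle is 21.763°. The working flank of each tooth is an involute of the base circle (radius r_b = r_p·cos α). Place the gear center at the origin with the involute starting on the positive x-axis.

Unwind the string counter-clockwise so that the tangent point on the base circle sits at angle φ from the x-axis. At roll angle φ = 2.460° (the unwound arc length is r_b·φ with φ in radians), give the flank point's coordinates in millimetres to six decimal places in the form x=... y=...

x=63.821783 y=0.001682

pitch radius r_p = m·N/2 = 4.161·33/2 = 68.656500
base radius r_b = r_p·cos α = 68.656500·cos 21.763° = 63.763039
roll angle φ = 2.460° = 0.04293510 rad
x = r_b·(cos φ + φ·sin φ) = 63.763039·(0.99907843 + 0.04293510·0.04292191) = 63.821783
y = r_b·(sin φ − φ·cos φ) = 63.763039·(0.04292191 − 0.04293510·0.99907843) = 0.001682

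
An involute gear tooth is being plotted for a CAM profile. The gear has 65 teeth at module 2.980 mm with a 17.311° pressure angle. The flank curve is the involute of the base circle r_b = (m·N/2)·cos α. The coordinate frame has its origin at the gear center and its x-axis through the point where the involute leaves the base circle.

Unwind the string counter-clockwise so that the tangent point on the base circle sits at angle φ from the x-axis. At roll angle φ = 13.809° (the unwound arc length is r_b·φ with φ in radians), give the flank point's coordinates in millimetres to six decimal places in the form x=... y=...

x=95.109633 y=0.428984

pitch radius r_p = m·N/2 = 2.980·65/2 = 96.850000
base radius r_b = r_p·cos α = 96.850000·cos 17.311° = 92.463052
roll angle φ = 13.809° = 0.24101252 rad
x = r_b·(cos φ + φ·sin φ) = 92.463052·(0.97109680 + 0.24101252·0.23868600) = 95.109633
y = r_b·(sin φ − φ·cos φ) = 92.463052·(0.23868600 − 0.24101252·0.97109680) = 0.428984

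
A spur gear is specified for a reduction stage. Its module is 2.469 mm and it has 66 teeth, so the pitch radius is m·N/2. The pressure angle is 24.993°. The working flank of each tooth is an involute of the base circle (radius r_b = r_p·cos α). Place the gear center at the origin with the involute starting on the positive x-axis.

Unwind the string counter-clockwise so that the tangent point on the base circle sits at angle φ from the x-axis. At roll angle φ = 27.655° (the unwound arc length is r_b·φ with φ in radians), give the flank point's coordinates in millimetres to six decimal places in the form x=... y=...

pitch radius r_p = m·N/2 = 2.469·66/2 = 81.477000
base radius r_b = r_p·cos α = 81.477000·cos 24.993° = 73.847446
roll angle φ = 27.655° = 0.48267080 rad
x = r_b·(cos φ + φ·sin φ) = 73.847446·(0.88575844 + 0.48267080·0.46414652) = 81.955040
y = r_b·(sin φ − φ·cos φ) = 73.847446·(0.46414652 − 0.48267080·0.88575844) = 2.704055

x=81.955040 y=2.704055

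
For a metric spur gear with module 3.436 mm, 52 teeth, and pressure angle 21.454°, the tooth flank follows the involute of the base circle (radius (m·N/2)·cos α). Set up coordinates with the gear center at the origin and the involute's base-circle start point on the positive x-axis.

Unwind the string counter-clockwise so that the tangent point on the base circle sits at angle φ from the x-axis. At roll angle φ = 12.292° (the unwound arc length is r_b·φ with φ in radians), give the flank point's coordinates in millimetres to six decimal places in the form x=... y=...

x=85.037508 y=0.272408

pitch radius r_p = m·N/2 = 3.436·52/2 = 89.336000
base radius r_b = r_p·cos α = 89.336000·cos 21.454° = 83.146044
roll angle φ = 12.292° = 0.21453587 rad
x = r_b·(cos φ + φ·sin φ) = 83.146044·(0.97707531 + 0.21453587·0.21289396) = 85.037508
y = r_b·(sin φ − φ·cos φ) = 83.146044·(0.21289396 − 0.21453587·0.97707531) = 0.272408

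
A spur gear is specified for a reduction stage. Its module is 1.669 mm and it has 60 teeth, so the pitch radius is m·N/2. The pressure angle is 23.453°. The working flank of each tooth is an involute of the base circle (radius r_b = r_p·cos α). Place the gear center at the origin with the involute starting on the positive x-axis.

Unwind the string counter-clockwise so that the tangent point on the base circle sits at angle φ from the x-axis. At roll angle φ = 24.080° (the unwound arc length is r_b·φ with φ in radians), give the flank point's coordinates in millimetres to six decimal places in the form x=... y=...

pitch radius r_p = m·N/2 = 1.669·60/2 = 50.070000
base radius r_b = r_p·cos α = 50.070000·cos 23.453° = 45.933560
roll angle φ = 24.080° = 0.42027528 rad
x = r_b·(cos φ + φ·sin φ) = 45.933560·(0.91297666 + 0.42027528·0.40801180) = 49.812830
y = r_b·(sin φ − φ·cos φ) = 45.933560·(0.40801180 − 0.42027528·0.91297666) = 1.116657

x=49.812830 y=1.116657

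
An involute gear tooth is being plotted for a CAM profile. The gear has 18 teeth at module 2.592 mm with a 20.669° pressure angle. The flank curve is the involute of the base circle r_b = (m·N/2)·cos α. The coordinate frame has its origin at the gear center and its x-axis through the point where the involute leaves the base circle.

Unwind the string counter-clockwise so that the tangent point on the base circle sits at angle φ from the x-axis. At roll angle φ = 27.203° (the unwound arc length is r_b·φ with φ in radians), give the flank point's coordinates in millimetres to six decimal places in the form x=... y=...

x=24.149630 y=0.761244

pitch radius r_p = m·N/2 = 2.592·18/2 = 23.328000
base radius r_b = r_p·cos α = 23.328000·cos 20.669° = 21.826497
roll angle φ = 27.203° = 0.47478192 rad
x = r_b·(cos φ + φ·sin φ) = 21.826497·(0.88939244 + 0.47478192·0.45714450) = 24.149630
y = r_b·(sin φ − φ·cos φ) = 21.826497·(0.45714450 − 0.47478192·0.88939244) = 0.761244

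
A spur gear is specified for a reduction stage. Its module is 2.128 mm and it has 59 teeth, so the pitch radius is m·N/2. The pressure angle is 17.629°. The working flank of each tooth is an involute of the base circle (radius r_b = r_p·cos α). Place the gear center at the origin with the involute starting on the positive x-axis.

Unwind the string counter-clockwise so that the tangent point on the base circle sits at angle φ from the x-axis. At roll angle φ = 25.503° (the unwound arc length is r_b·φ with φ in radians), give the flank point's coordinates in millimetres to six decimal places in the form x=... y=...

pitch radius r_p = m·N/2 = 2.128·59/2 = 62.776000
base radius r_b = r_p·cos α = 62.776000·cos 17.629° = 59.827882
roll angle φ = 25.503° = 0.44511132 rad
x = r_b·(cos φ + φ·sin φ) = 59.827882·(0.90256274 + 0.44511132·0.43055836) = 65.464216
y = r_b·(sin φ − φ·cos φ) = 59.827882·(0.43055836 − 0.44511132·0.90256274) = 1.724088

x=65.464216 y=1.724088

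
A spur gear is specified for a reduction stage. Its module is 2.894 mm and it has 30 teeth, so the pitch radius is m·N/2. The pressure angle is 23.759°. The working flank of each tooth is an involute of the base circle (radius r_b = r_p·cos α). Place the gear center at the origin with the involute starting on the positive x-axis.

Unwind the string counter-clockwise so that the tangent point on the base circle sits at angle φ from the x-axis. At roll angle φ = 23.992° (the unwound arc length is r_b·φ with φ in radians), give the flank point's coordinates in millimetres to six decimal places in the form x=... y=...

x=43.062978 y=0.955443

pitch radius r_p = m·N/2 = 2.894·30/2 = 43.410000
base radius r_b = r_p·cos α = 43.410000·cos 23.759° = 39.730925
roll angle φ = 23.992° = 0.41873939 rad
x = r_b·(cos φ + φ·sin φ) = 39.730925·(0.91360224 + 0.41873939·0.40660908) = 43.062978
y = r_b·(sin φ − φ·cos φ) = 39.730925·(0.40660908 − 0.41873939·0.91360224) = 0.955443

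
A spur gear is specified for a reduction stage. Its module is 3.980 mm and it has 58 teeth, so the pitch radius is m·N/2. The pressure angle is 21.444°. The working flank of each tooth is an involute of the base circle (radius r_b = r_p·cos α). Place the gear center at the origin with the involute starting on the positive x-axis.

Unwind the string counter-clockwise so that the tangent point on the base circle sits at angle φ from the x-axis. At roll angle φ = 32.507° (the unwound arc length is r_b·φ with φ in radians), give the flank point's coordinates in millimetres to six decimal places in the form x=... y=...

x=123.353746 y=6.331739

pitch radius r_p = m·N/2 = 3.980·58/2 = 115.420000
base radius r_b = r_p·cos α = 115.420000·cos 21.444° = 107.430089
roll angle φ = 32.507° = 0.56735418 rad
x = r_b·(cos φ + φ·sin φ) = 107.430089·(0.84332580 + 0.56735418·0.53740264) = 123.353746
y = r_b·(sin φ − φ·cos φ) = 107.430089·(0.53740264 − 0.56735418·0.84332580) = 6.331739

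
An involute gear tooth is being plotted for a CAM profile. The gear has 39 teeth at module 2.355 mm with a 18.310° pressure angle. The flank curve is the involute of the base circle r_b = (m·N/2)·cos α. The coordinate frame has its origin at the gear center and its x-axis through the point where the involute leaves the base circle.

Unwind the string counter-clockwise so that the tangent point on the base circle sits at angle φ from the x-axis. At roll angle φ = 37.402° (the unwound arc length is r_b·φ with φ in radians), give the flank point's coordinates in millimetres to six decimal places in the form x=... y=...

x=51.920198 y=3.872896

pitch radius r_p = m·N/2 = 2.355·39/2 = 45.922500
base radius r_b = r_p·cos α = 45.922500·cos 18.310° = 43.597474
roll angle φ = 37.402° = 0.65278805 rad
x = r_b·(cos φ + φ·sin φ) = 43.597474·(0.79439342 + 0.65278805·0.60740357) = 51.920198
y = r_b·(sin φ − φ·cos φ) = 43.597474·(0.60740357 − 0.65278805·0.79439342) = 3.872896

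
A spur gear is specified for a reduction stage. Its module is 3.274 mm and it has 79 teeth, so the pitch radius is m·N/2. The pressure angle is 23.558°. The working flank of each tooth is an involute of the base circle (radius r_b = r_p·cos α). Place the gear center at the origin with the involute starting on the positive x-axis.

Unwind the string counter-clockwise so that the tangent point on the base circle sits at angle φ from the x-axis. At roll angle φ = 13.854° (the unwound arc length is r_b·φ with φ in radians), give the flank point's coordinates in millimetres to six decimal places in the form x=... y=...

pitch radius r_p = m·N/2 = 3.274·79/2 = 129.323000
base radius r_b = r_p·cos α = 129.323000·cos 23.558° = 118.544698
roll angle φ = 13.854° = 0.24179791 rad
x = r_b·(cos φ + φ·sin φ) = 118.544698·(0.97090904 + 0.24179791·0.23944862) = 121.959640
y = r_b·(sin φ − φ·cos φ) = 118.544698·(0.23944862 − 0.24179791·0.97090904) = 0.555363

x=121.959640 y=0.555363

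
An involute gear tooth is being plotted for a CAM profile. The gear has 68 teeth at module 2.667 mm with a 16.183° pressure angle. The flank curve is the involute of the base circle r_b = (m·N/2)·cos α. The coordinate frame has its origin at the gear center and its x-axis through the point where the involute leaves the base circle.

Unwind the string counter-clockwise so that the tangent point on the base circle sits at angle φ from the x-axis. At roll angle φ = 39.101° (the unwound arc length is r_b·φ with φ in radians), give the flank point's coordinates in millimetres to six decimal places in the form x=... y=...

x=105.063174 y=8.803496

pitch radius r_p = m·N/2 = 2.667·68/2 = 90.678000
base radius r_b = r_p·cos α = 90.678000·cos 16.183° = 87.085013
roll angle φ = 39.101° = 0.68244119 rad
x = r_b·(cos φ + φ·sin φ) = 87.085013·(0.77603540 + 0.68244119·0.63068935) = 105.063174
y = r_b·(sin φ − φ·cos φ) = 87.085013·(0.63068935 − 0.68244119·0.77603540) = 8.803496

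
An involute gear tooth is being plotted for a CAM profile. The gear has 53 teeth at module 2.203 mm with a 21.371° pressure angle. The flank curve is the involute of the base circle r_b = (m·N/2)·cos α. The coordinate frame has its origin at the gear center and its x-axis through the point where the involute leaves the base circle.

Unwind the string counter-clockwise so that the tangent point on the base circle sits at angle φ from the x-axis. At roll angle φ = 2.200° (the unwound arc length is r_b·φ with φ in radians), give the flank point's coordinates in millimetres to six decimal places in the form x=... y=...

x=54.405410 y=0.001026

pitch radius r_p = m·N/2 = 2.203·53/2 = 58.379500
base radius r_b = r_p·cos α = 58.379500·cos 21.371° = 54.365348
roll angle φ = 2.200° = 0.03839724 rad
x = r_b·(cos φ + φ·sin φ) = 54.365348·(0.99926292 + 0.03839724·0.03838781) = 54.405410
y = r_b·(sin φ − φ·cos φ) = 54.365348·(0.03838781 − 0.03839724·0.99926292) = 0.001026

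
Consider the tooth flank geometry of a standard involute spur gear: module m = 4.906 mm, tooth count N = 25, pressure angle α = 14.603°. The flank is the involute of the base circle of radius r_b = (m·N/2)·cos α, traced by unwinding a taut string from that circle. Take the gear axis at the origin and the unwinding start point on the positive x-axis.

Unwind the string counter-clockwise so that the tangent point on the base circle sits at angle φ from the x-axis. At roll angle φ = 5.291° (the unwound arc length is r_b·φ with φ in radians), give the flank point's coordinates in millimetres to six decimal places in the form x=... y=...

pitch radius r_p = m·N/2 = 4.906·25/2 = 61.325000
base radius r_b = r_p·cos α = 61.325000·cos 14.603° = 59.343955
roll angle φ = 5.291° = 0.09234537 rad
x = r_b·(cos φ + φ·sin φ) = 59.343955·(0.99573920 + 0.09234537·0.09221418) = 59.596449
y = r_b·(sin φ − φ·cos φ) = 59.343955·(0.09221418 − 0.09234537·0.99573920) = 0.015564

x=59.596449 y=0.015564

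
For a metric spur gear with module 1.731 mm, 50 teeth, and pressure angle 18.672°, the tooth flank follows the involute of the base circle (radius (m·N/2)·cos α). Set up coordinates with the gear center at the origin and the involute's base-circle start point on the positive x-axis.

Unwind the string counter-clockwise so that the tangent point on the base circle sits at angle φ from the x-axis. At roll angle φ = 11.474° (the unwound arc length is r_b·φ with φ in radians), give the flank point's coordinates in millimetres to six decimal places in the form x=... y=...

x=41.811148 y=0.109312

pitch radius r_p = m·N/2 = 1.731·50/2 = 43.275000
base radius r_b = r_p·cos α = 43.275000·cos 18.672° = 40.997300
roll angle φ = 11.474° = 0.20025908 rad
x = r_b·(cos φ + φ·sin φ) = 40.997300·(0.98001507 + 0.20025908·0.19892324) = 41.811148
y = r_b·(sin φ − φ·cos φ) = 40.997300·(0.19892324 − 0.20025908·0.98001507) = 0.109312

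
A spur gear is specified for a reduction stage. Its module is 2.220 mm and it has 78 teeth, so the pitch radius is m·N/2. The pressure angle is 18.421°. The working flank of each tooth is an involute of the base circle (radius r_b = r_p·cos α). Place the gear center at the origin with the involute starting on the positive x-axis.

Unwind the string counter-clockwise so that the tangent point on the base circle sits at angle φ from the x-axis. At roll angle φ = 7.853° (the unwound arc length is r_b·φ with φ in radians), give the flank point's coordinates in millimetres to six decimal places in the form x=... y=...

pitch radius r_p = m·N/2 = 2.220·78/2 = 86.580000
base radius r_b = r_p·cos α = 86.580000·cos 18.421° = 82.143663
roll angle φ = 7.853° = 0.13706071 rad
x = r_b·(cos φ + φ·sin φ) = 82.143663·(0.99062188 + 0.13706071·0.13663198) = 82.911604
y = r_b·(sin φ − φ·cos φ) = 82.143663·(0.13663198 − 0.13706071·0.99062188) = 0.070368

x=82.911604 y=0.070368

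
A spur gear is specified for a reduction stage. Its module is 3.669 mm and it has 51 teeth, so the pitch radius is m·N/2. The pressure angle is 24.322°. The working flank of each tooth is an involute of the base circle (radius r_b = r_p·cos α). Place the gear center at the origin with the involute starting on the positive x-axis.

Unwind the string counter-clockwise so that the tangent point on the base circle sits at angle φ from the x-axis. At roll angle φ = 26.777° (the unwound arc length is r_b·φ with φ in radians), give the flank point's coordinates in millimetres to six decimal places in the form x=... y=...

x=94.063871 y=2.837948

pitch radius r_p = m·N/2 = 3.669·51/2 = 93.559500
base radius r_b = r_p·cos α = 93.559500·cos 24.322° = 85.255645
roll angle φ = 26.777° = 0.46734681 rad
x = r_b·(cos φ + φ·sin φ) = 85.255645·(0.89276674 + 0.46734681·0.45051920) = 94.063871
y = r_b·(sin φ − φ·cos φ) = 85.255645·(0.45051920 − 0.46734681·0.89276674) = 2.837948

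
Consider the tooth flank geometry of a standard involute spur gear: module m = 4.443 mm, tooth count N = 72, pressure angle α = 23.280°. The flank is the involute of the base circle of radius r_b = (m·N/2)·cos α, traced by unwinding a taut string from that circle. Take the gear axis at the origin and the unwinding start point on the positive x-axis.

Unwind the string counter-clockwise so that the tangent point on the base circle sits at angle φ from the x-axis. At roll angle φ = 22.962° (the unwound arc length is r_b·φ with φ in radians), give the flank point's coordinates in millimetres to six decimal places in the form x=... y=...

pitch radius r_p = m·N/2 = 4.443·72/2 = 159.948000
base radius r_b = r_p·cos α = 159.948000·cos 23.280° = 146.925737
roll angle φ = 22.962° = 0.40076250 rad
x = r_b·(cos φ + φ·sin φ) = 146.925737·(0.92076379 + 0.40076250·0.39012054) = 158.255104
y = r_b·(sin φ − φ·cos φ) = 146.925737·(0.39012054 − 0.40076250·0.92076379) = 3.102034

x=158.255104 y=3.102034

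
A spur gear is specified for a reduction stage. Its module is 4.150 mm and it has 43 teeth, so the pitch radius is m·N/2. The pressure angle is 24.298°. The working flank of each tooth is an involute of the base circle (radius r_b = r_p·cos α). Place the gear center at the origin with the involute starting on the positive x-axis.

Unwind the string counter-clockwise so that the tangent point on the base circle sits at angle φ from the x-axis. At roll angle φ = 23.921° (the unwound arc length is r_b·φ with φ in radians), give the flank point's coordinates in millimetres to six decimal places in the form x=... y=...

x=88.102779 y=1.938491

pitch radius r_p = m·N/2 = 4.150·43/2 = 89.225000
base radius r_b = r_p·cos α = 89.225000·cos 24.298° = 81.321239
roll angle φ = 23.921° = 0.41750021 rad
x = r_b·(cos φ + φ·sin φ) = 81.321239·(0.91410540 + 0.41750021·0.40547665) = 88.102779
y = r_b·(sin φ − φ·cos φ) = 81.321239·(0.40547665 − 0.41750021·0.91410540) = 1.938491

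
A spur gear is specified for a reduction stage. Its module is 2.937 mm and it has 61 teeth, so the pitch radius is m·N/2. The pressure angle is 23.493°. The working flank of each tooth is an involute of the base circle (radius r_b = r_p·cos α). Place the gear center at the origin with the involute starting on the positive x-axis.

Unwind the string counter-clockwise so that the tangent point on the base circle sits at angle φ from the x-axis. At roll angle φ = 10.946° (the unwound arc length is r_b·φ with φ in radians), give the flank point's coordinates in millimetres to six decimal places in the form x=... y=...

x=83.638780 y=0.190246

pitch radius r_p = m·N/2 = 2.937·61/2 = 89.578500
base radius r_b = r_p·cos α = 89.578500·cos 23.493° = 82.153229
roll angle φ = 10.946° = 0.19104374 rad
x = r_b·(cos φ + φ·sin φ) = 82.153229·(0.98180658 + 0.19104374·0.18988375) = 83.638780
y = r_b·(sin φ − φ·cos φ) = 82.153229·(0.18988375 − 0.19104374·0.98180658) = 0.190246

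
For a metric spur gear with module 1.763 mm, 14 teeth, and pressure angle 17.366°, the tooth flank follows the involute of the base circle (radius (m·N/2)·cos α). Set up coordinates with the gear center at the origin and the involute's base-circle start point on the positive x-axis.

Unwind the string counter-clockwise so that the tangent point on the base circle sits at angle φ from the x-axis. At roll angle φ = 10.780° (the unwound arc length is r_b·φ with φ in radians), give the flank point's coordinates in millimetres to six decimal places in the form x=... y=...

x=11.985100 y=0.026057

pitch radius r_p = m·N/2 = 1.763·14/2 = 12.341000
base radius r_b = r_p·cos α = 12.341000·cos 17.366° = 11.778468
roll angle φ = 10.780° = 0.18814649 rad
x = r_b·(cos φ + φ·sin φ) = 11.778468·(0.98235260 + 0.18814649·0.18703842) = 11.985100
y = r_b·(sin φ − φ·cos φ) = 11.778468·(0.18703842 − 0.18814649·0.98235260) = 0.026057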